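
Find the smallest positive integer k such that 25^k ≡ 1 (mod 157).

78

The order of 25 must divide p − 1 = 156 = 2^2 · 3 · 13.
Divisors: 1, 2, 3, 4, 6, 12, 13, 26, 39, 52, 78, 156.
Check each in increasing order: 25^1 ≡ 25;  25^2 ≡ 154;  25^3 ≡ 82;  25^4 ≡ 9;  25^6 ≡ 130;  25^12 ≡ 101;  25^13 ≡ 13;  25^26 ≡ 12;  25^39 ≡ 156;  25^52 ≡ 144;  25^78 ≡ 1.
Smallest exponent giving 1 is 78.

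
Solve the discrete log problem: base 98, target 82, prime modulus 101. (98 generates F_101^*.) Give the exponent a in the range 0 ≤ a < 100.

34

Baby-step giant-step with m = ceil(sqrt(100)) = 10.
Baby table (98^j mod 101 for j=0..9):
  0:1  1:98  2:9  3:74  4:81  5:60  6:22  7:35
  8:97  9:12
Giant step factor: 98^(-10) ≡ 14 (mod 101).
Scan 82·14^i mod 101 for i = 0, 1, …:
  i=0: 82   i=1: 37   i=2: 13   i=3: 81
Match at i=3, j=4: a = 3·10 + 4 = 34.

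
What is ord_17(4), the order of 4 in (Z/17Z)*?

4

The order of 4 must divide p − 1 = 16 = 2^4.
Divisors: 1, 2, 4, 8, 16.
Check each in increasing order: 4^1 ≡ 4;  4^2 ≡ 16;  4^4 ≡ 1.
Smallest exponent giving 1 is 4.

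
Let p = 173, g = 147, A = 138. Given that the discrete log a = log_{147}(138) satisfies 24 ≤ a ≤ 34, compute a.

Compute 147^24 mod 173 = 138, then multiply by 147 repeatedly:
  147^24=138
Found 138 at exponent 24.

24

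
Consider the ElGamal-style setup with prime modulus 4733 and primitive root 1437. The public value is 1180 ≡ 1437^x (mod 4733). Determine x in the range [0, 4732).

4498

Baby-step giant-step with m = ceil(sqrt(4732)) = 69.
Baby table (1437^j mod 4733 for j=0..68):
  0:1  1:1437  2:1381  3:1370  4:4495  5:3503  6:2632  7:517
  8:4581  9:4027  10:3073  11:12  12:3045  13:2373  14:2241  15:1877
  16:4172  17:3186  18:1471  19:2909  20:994  21:3745  22:144  23:3409
  24:78  25:3227  26:3592  27:2734  28:368  29:3453  30:1777  31:2462
  32:2343  33:1728  34:3044  35:936  36:860  37:507  38:4410  39:4416
  40:3572  41:2392  42:1146  43:4451  44:1804  45:3397  46:1766  47:854
  48:1351  49:857  50:929  51:267  52:306  53:4286  54:1349  55:2716
  56:2900  57:2260  58:782  59:2013  60:818  61:1682  62:3204  63:3672
  64:4102  65:1989  66:4194  67:1669  68:3455
Giant step factor: 1437^(-69) ≡ 3290 (mod 4733).
Scan 1180·3290^i mod 4733 for i = 0, 1, …:
  i=0: 1180   i=1: 1140   i=2: 2064   i=3: 3438
  i=4: 3883   i=5: 703   i=6: 3166   i=7: 3540
  i=8: 3420   i=9: 1459     …   i=64: 4200
  i=65: 2373
Match at i=65, j=13: x = 65·69 + 13 = 4498.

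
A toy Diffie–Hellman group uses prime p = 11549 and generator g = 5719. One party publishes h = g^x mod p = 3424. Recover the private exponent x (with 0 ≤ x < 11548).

3021

Baby-step giant-step with m = ceil(sqrt(11548)) = 108.
Baby table (5719^j mod 11549 for j=0..107):
  0:1  1:5719  2:193  3:6612  4:2602  5:5726  6:5579  7:7963
  8:2690  9:842  10:11014  11:820  12:686  13:8123  14:5359  15:8624
  16:6426  17:1376  18:4475  19:11490  20:9049  21:162  22:2558  23:8168
  24:8636  25:5760  26:3692  27:2976  28:8067  29:8467  30:9365  31:5722
  32:5801  33:7191  34:10889  35:1983  36:11208  37:1602  38:3481  39:8912
  40:1991  41:10764  42:3146  43:10181  44:6630  45:1603  46:9200  47:9105
  48:8603  49:1817  50:8872  51:4211  52:3044  53:4293  54:10042  55:8570
  56:9423  57:2503  58:5446  59:9570  60:119  61:10719  62:11418  63:1496
  64:9364  65:3  66:5608  67:579  68:8287  69:7806  70:5629  71:5188
  72:791  73:8070  74:2526  75:9944  76:2460  77:2058  78:1271  79:4528
  80:2774  81:7729  82:4128  83:1876  84:11372  85:4049  86:486  87:7674
  88:1406  89:2810  90:5731  91:11076  92:8928  93:1103  94:2303  95:4997
  96:5617  97:5854  98:10024  99:9569  100:5949  101:10526  102:4806  103:10443
  104:3638  105:5973  106:9194  107:9438
Giant step factor: 5719^(-108) ≡ 10550 (mod 11549).
Scan 3424·10550^i mod 11549 for i = 0, 1, …:
  i=0: 3424   i=1: 9477   i=2: 2657   i=3: 1927
  i=4: 3610   i=5: 8447   i=6: 3766   i=7: 2740
  i=8: 11402   i=9: 8265     …   i=26: 5335
  i=27: 5973
Match at i=27, j=105: x = 27·108 + 105 = 3021.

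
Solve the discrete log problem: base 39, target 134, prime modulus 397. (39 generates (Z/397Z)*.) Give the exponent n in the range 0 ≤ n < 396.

317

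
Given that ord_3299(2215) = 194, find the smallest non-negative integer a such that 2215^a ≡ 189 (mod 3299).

109

Baby-step giant-step with m = ceil(sqrt(194)) = 14.
Baby table (2215^j mod 3299 for j=0..13):
  0:1  1:2215  2:612  3:2990  4:1757  5:2234  6:3109  7:1422
  8:2484  9:2627  10:2668  11:1111  12:3110  13:338
Giant step factor: 2215^(-14) ≡ 65 (mod 3299).
Scan 189·65^i mod 3299 for i = 0, 1, …:
  i=0: 189   i=1: 2388   i=2: 167   i=3: 958
  i=4: 2888   i=5: 2976   i=6: 2098   i=7: 1111
Match at i=7, j=11: a = 7·14 + 11 = 109.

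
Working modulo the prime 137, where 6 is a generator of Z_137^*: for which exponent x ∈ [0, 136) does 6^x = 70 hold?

61

Baby-step giant-step with m = ceil(sqrt(136)) = 12.
Baby table (6^j mod 137 for j=0..11):
  0:1  1:6  2:36  3:79  4:63  5:104  6:76  7:45
  8:133  9:113  10:130  11:95
Giant step factor: 6^(-12) ≡ 81 (mod 137).
Scan 70·81^i mod 137 for i = 0, 1, …:
  i=0: 70   i=1: 53   i=2: 46   i=3: 27
  i=4: 132   i=5: 6
Match at i=5, j=1: x = 5·12 + 1 = 61.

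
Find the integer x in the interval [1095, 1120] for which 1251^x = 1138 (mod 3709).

Compute 1251^1095 mod 3709 = 1469, then multiply by 1251 repeatedly:
  1251^1095=1469  1251^1096=1764  1251^1097=3618  1251^1098=1138
Found 1138 at exponent 1098.

1098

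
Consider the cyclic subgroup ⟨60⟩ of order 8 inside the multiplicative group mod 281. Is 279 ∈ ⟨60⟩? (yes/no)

no

279 ∈ ⟨60⟩ iff 279^8 ≡ 1 (mod 281), since |⟨60⟩| = 8.
279^8 mod 281 = 256.
Since 256 ≠ 1, 279 does not lie in the subgroup.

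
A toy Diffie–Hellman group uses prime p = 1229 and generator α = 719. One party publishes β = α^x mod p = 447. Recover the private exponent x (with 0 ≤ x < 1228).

965

Baby-step giant-step with m = ceil(sqrt(1228)) = 36.
Baby table (719^j mod 1229 for j=0..35):
  0:1  1:719  2:781  3:1115  4:377  5:683  6:706  7:37
  8:794  9:630  10:698  11:430  12:691  13:313  14:140  15:1111
  16:1188  17:17  18:1162  19:987  20:520  21:264  22:550  23:941
  24:629  25:1208  26:878  27:805  28:1165  29:686  30:405  31:1151
  32:452  33:532  34:289  35:90
Giant step factor: 719^(-36) ≡ 449 (mod 1229).
Scan 447·449^i mod 1229 for i = 0, 1, …:
  i=0: 447   i=1: 376   i=2: 451   i=3: 943
  i=4: 631   i=5: 649   i=6: 128   i=7: 938
  i=8: 844   i=9: 424     …   i=25: 809
  i=26: 686
Match at i=26, j=29: x = 26·36 + 29 = 965.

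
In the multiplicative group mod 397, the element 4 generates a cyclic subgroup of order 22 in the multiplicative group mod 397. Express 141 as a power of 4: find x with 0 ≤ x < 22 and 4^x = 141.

Successive powers of 4 modulo 397:
  4^0=1  4^1=4  4^2=16  4^3=64  4^4=256  4^5=230
  4^6=126  4^7=107  4^8=31  4^9=124  4^10=99  4^11=396
  4^12=393  4^13=381  4^14=333  4^15=141
So 4^15 ≡ 141 (mod 397), giving x = 15.

15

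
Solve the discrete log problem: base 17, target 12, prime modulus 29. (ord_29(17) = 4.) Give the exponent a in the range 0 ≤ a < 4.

Successive powers of 17 modulo 29:
  17^0=1  17^1=17  17^2=28  17^3=12
So 17^3 ≡ 12 (mod 29), giving a = 3.

3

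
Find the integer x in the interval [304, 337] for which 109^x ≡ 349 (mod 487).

Compute 109^304 mod 487 = 407, then multiply by 109 repeatedly:
  109^304=407  109^305=46  109^306=144  109^307=112  109^308=33
  109^309=188  109^310=38  109^311=246  109^312=29  109^313=239
  109^314=240  109^315=349
Found 349 at exponent 315.

315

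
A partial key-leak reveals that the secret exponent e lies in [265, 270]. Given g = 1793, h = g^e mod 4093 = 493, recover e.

268

Compute 1793^265 mod 4093 = 696, then multiply by 1793 repeatedly:
  1793^265=696  1793^266=3656  1793^267=2315  1793^268=493
Found 493 at exponent 268.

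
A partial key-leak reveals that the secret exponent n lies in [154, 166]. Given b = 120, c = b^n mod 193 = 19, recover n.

Compute 120^154 mod 193 = 139, then multiply by 120 repeatedly:
  120^154=139  120^155=82  120^156=190  120^157=26  120^158=32
  120^159=173  120^160=109  120^161=149  120^162=124  120^163=19
Found 19 at exponent 163.

163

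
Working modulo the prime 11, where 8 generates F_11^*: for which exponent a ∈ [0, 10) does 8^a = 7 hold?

Successive powers of 8 modulo 11:
  8^0=1  8^1=8  8^2=9  8^3=6  8^4=4  8^5=10
  8^6=3  8^7=2  8^8=5  8^9=7
So 8^9 ≡ 7 (mod 11), giving a = 9.

9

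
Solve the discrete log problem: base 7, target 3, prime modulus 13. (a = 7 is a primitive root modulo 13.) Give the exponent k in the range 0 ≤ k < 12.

8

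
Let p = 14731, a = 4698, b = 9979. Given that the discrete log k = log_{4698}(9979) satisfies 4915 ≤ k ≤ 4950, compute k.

Compute 4698^4915 mod 14731 = 8728, then multiply by 4698 repeatedly:
  4698^4915=8728  4698^4916=7771  4698^4917=4740  4698^4918=9979
Found 9979 at exponent 4918.

4918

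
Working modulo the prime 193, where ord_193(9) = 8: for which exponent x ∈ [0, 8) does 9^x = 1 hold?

0

Successive powers of 9 modulo 193:
  9^0=1
So 9^0 ≡ 1 (mod 193), giving x = 0.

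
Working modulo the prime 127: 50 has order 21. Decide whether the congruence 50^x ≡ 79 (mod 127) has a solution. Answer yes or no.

no

79 ∈ ⟨50⟩ iff 79^21 ≡ 1 (mod 127), since |⟨50⟩| = 21.
79^21 mod 127 = 19.
Since 19 ≠ 1, 79 does not lie in the subgroup.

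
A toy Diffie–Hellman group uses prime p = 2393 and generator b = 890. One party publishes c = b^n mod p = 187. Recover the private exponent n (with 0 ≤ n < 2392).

Baby-step giant-step with m = ceil(sqrt(2392)) = 49.
Baby table (890^j mod 2393 for j=0..48):
  0:1  1:890  2:17  3:772  4:289  5:1159  6:127  7:559
  8:2159  9:2324  10:808  11:1220  12:1771  13:1596  14:1391  15:809
  16:2110  17:1788  18:2368  19:1680  20:1968  21:2237  22:2347  23:2134
  24:1611  25:383  26:1064  27:1725  28:1337  29:609  30:1192  31:781
  32:1120  33:1312  34:2289  35:767  36:625  37:1074  38:1053  39:1507
  40:1150  41:1689  42:406  43:2390  44:2116  45:2342  46:77  47:1526
  48:1309
Giant step factor: 890^(-49) ≡ 917 (mod 2393).
Scan 187·917^i mod 2393 for i = 0, 1, …:
  i=0: 187   i=1: 1576   i=2: 2213   i=3: 57
  i=4: 2016   i=5: 1276   i=6: 2308   i=7: 1024
  i=8: 952   i=9: 1932     …   i=17: 2004
  i=18: 2237
Match at i=18, j=21: n = 18·49 + 21 = 903.

903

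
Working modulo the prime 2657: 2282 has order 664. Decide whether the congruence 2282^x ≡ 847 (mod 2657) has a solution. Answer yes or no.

no

847 ∈ ⟨2282⟩ iff 847^664 ≡ 1 (mod 2657), since |⟨2282⟩| = 664.
847^664 mod 2657 = 2656.
Since 2656 ≠ 1, 847 does not lie in the subgroup.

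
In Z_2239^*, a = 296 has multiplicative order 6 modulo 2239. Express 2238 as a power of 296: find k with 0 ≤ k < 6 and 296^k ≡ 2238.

3

Successive powers of 296 modulo 2239:
  296^0=1  296^1=296  296^2=295  296^3=2238
So 296^3 ≡ 2238 (mod 2239), giving k = 3.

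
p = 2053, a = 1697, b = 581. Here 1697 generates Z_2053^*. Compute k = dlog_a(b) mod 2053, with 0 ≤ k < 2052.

Baby-step giant-step with m = ceil(sqrt(2052)) = 46.
Baby table (1697^j mod 2053 for j=0..45):
  0:1  1:1697  2:1503  3:765  4:709  5:115  6:120  7:393
  8:1749  9:1468  10:907  11:1482  12:29  13:1994  14:474  15:1655
  16:31  17:1282  18:1427  19:1132  20:1449  21:1512  22:1667  23:1918
  24:841  25:342  26:1428  27:776  28:899  29:224  30:323  31:2033
  32:961  33:735  34:1124  35:191  36:1806  37:1706  38:352  39:1974
  40:1435  41:337  42:1155  43:1473  44:1180  45:785
Giant step factor: 1697^(-46) ≡ 888 (mod 2053).
Scan 581·888^i mod 2053 for i = 0, 1, …:
  i=0: 581   i=1: 625   i=2: 690   i=3: 926
  i=4: 1088   i=5: 1234   i=6: 1543   i=7: 833
  i=8: 624   i=9: 1855     …   i=22: 1761
  i=23: 1435
Match at i=23, j=40: k = 23·46 + 40 = 1098.

1098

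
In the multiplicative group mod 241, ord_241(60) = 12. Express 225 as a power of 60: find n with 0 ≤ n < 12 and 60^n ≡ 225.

Successive powers of 60 modulo 241:
  60^0=1  60^1=60  60^2=226  60^3=64  60^4=225
So 60^4 ≡ 225 (mod 241), giving n = 4.

4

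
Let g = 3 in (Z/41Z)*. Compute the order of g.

8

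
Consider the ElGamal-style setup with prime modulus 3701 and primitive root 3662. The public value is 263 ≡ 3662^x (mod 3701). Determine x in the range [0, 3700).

371

Baby-step giant-step with m = ceil(sqrt(3700)) = 61.
Baby table (3662^j mod 3701 for j=0..60):
  0:1  1:3662  2:1521  3:3598  4:316  5:2480  6:3207  7:761
  8:3630  9:2769  10:3039  11:3612  12:3471  13:1568  14:1765  15:1484
  16:1340  17:3255  18:2590  19:2618  20:1526  21:3403  22:519  23:1965
  24:1086  25:2058  26:1160  27:2873  28:2684  29:2653  30:161  31:1123
  32:615  33:1922  34:2763  35:3273  36:1888  37:388  38:3373  39:1689
  40:747  41:475  42:3681  43:780  44:2889  45:2060  46:1082  47:2214
  48:2478  49:3285  50:1420  51:135  52:2137  53:1780  54:899  55:1949
  56:1710  57:3629  58:2808  59:1518  60:14
Giant step factor: 3662^(-61) ≡ 1254 (mod 3701).
Scan 263·1254^i mod 3701 for i = 0, 1, …:
  i=0: 263   i=1: 413   i=2: 3463   i=3: 1329
  i=4: 1116   i=5: 486   i=6: 2480
Match at i=6, j=5: x = 6·61 + 5 = 371.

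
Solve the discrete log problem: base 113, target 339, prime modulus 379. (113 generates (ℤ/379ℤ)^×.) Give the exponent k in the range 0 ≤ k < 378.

336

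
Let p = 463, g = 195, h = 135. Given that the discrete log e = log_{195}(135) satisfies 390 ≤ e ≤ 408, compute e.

Compute 195^390 mod 463 = 149, then multiply by 195 repeatedly:
  195^390=149  195^391=349  195^392=457  195^393=219  195^394=109
  195^395=420  195^396=412  195^397=241  195^398=232  195^399=329
  195^400=261  195^401=428  195^402=120  195^403=250  195^404=135
Found 135 at exponent 404.

404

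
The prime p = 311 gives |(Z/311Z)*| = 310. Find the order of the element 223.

The order of 223 must divide p − 1 = 310 = 2 · 5 · 31.
Divisors: 1, 2, 5, 10, 31, 62, 155, 310.
Check each in increasing order: 223^1 ≡ 223;  223^2 ≡ 280;  223^5 ≡ 24;  223^10 ≡ 265;  223^31 ≡ 6;  223^62 ≡ 36;  223^155 ≡ 1.
Smallest exponent giving 1 is 155.

155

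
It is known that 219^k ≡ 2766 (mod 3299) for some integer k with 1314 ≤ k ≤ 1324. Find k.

1324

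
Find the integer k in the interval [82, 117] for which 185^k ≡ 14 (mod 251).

109

Compute 185^82 mod 251 = 205, then multiply by 185 repeatedly:
  185^82=205  185^83=24  185^84=173  185^85=128  185^86=86
  185^87=97  185^88=124  185^89=99  185^90=243  185^91=26
  185^92=41  185^93=55  185^94=135  185^95=126  185^96=218
  185^97=170  185^98=75  185^99=70  185^100=149  185^101=206
  185^102=209  185^103=11  185^104=27  185^105=226  185^106=144
  185^107=34  185^108=15  185^109=14
Found 14 at exponent 109.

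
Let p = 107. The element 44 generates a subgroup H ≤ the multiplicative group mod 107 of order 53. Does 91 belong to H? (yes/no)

no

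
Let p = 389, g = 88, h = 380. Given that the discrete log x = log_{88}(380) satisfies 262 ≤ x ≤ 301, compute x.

288

Compute 88^262 mod 389 = 287, then multiply by 88 repeatedly:
  88^262=287  88^263=360  88^264=171  88^265=266  88^266=68
  88^267=149  88^268=275  88^269=82  88^270=214  88^271=160
  88^272=76  88^273=75  88^274=376  88^275=23  88^276=79
  88^277=339  88^278=268  88^279=244  88^280=77  88^281=163
  88^282=340  88^283=356  88^284=208  88^285=21  88^286=292
  88^287=22  88^288=380
Found 380 at exponent 288.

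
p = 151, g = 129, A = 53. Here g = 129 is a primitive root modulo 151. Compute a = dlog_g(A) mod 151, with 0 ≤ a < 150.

Baby-step giant-step with m = ceil(sqrt(150)) = 13.
Baby table (129^j mod 151 for j=0..12):
  0:1  1:129  2:31  3:73  4:55  5:149  6:44  7:89
  8:5  9:41  10:4  11:63  12:124
Giant step factor: 129^(-13) ≡ 15 (mod 151).
Scan 53·15^i mod 151 for i = 0, 1, …:
  i=0: 53   i=1: 40   i=2: 147   i=3: 91
  i=4: 6   i=5: 90   i=6: 142   i=7: 16
  i=8: 89
Match at i=8, j=7: a = 8·13 + 7 = 111.

111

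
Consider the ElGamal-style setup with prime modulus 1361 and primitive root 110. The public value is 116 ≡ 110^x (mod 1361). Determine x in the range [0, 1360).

165

Baby-step giant-step with m = ceil(sqrt(1360)) = 37.
Baby table (110^j mod 1361 for j=0..36):
  0:1  1:110  2:1212  3:1303  4:425  5:476  6:642  7:1209
  8:973  9:872  10:650  11:728  12:1142  13:408  14:1328  15:453
  16:834  17:553  18:946  19:624  20:590  21:933  22:555  23:1166
  24:326  25:474  26:422  27:146  28:1089  29:22  30:1059  31:805
  32:85  33:1184  34:945  35:514  36:739
Giant step factor: 110^(-37) ≡ 629 (mod 1361).
Scan 116·629^i mod 1361 for i = 0, 1, …:
  i=0: 116   i=1: 831   i=2: 75   i=3: 901
  i=4: 553
Match at i=4, j=17: x = 4·37 + 17 = 165.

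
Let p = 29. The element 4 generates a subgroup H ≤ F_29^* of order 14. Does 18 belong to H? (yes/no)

18 ∈ ⟨4⟩ iff 18^14 ≡ 1 (mod 29), since |⟨4⟩| = 14.
18^14 mod 29 = 28.
Since 28 ≠ 1, 18 does not lie in the subgroup.

no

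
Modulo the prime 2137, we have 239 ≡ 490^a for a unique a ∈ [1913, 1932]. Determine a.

Compute 490^1913 mod 2137 = 1167, then multiply by 490 repeatedly:
  490^1913=1167  490^1914=1251  490^1915=1808  490^1916=1202  490^1917=1305
  490^1918=487  490^1919=1423  490^1920=608  490^1921=877  490^1922=193
  490^1923=542  490^1924=592  490^1925=1585  490^1926=919  490^1927=1540
  490^1928=239
Found 239 at exponent 1928.

1928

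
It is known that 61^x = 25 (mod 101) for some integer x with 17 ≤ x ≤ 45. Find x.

24

Compute 61^17 mod 101 = 7, then multiply by 61 repeatedly:
  61^17=7  61^18=23  61^19=90  61^20=36  61^21=75
  61^22=30  61^23=12  61^24=25
Found 25 at exponent 24.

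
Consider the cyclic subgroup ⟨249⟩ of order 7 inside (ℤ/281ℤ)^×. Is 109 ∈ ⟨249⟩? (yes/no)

yes

⟨249⟩ has order 7; its elements mod 281 are {1, 59, 79, 109, 165, 181, 249}.
109 is in this set.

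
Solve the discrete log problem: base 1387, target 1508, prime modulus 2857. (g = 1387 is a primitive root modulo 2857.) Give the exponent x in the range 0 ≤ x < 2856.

2147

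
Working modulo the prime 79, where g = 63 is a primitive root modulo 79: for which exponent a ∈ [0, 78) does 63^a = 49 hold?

70

Baby-step giant-step with m = ceil(sqrt(78)) = 9.
Baby table (63^j mod 79 for j=0..8):
  0:1  1:63  2:19  3:12  4:45  5:70  6:65  7:66
  8:50
Giant step factor: 63^(-9) ≡ 71 (mod 79).
Scan 49·71^i mod 79 for i = 0, 1, …:
  i=0: 49   i=1: 3   i=2: 55   i=3: 34
  i=4: 44   i=5: 43   i=6: 51   i=7: 66
Match at i=7, j=7: a = 7·9 + 7 = 70.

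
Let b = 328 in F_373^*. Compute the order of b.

124

The order of 328 must divide p − 1 = 372 = 2^2 · 3 · 31.
Divisors: 1, 2, 3, 4, 6, 12, 31, 62, 93, 124, 186, 372.
Check each in increasing order: 328^1 ≡ 328;  328^2 ≡ 160;  328^3 ≡ 260;  328^4 ≡ 236;  328^6 ≡ 87;  328^12 ≡ 109;  328^31 ≡ 104;  328^62 ≡ 372;  328^93 ≡ 269;  328^124 ≡ 1.
Smallest exponent giving 1 is 124.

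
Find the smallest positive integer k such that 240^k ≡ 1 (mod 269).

268

The order of 240 must divide p − 1 = 268 = 2^2 · 67.
Divisors: 1, 2, 4, 67, 134, 268.
Check each in increasing order: 240^1 ≡ 240;  240^2 ≡ 34;  240^4 ≡ 80;  240^67 ≡ 187;  240^134 ≡ 268;  240^268 ≡ 1.
Smallest exponent giving 1 is 268.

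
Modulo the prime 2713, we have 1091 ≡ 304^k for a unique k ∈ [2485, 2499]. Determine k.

2487

Compute 304^2485 mod 2713 = 2080, then multiply by 304 repeatedly:
  304^2485=2080  304^2486=191  304^2487=1091
Found 1091 at exponent 2487.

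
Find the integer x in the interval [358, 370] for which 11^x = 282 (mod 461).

Compute 11^358 mod 461 = 151, then multiply by 11 repeatedly:
  11^358=151  11^359=278  11^360=292  11^361=446  11^362=296
  11^363=29  11^364=319  11^365=282
Found 282 at exponent 365.

365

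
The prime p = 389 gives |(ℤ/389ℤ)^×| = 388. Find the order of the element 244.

388

The order of 244 must divide p − 1 = 388 = 2^2 · 97.
Divisors: 1, 2, 4, 97, 194, 388.
Check each in increasing order: 244^1 ≡ 244;  244^2 ≡ 19;  244^4 ≡ 361;  244^97 ≡ 115;  244^194 ≡ 388;  244^388 ≡ 1.
Smallest exponent giving 1 is 388.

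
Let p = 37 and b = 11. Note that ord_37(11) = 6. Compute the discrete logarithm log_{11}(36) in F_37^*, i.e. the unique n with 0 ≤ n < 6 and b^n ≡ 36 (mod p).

3

Successive powers of 11 modulo 37:
  11^0=1  11^1=11  11^2=10  11^3=36
So 11^3 ≡ 36 (mod 37), giving n = 3.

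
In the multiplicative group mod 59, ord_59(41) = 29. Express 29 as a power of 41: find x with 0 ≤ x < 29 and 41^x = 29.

Successive powers of 41 modulo 59:
  41^0=1  41^1=41  41^2=29
So 41^2 ≡ 29 (mod 59), giving x = 2.

2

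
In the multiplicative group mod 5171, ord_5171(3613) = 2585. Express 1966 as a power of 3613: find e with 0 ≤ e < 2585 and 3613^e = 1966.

1149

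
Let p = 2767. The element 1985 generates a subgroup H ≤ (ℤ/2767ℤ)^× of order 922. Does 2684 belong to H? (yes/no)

2684 ∈ ⟨1985⟩ iff 2684^922 ≡ 1 (mod 2767), since |⟨1985⟩| = 922.
2684^922 mod 2767 = 2438.
Since 2438 ≠ 1, 2684 does not lie in the subgroup.

no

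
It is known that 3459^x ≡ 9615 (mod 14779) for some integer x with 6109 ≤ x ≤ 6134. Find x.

Compute 3459^6109 mod 14779 = 10856, then multiply by 3459 repeatedly:
  3459^6109=10856  3459^6110=12244  3459^6111=10161  3459^6112=2437  3459^6113=5553
  3459^6114=9906  3459^6115=7132  3459^6116=3437  3459^6117=6267  3459^6118=11539
  3459^6119=10101  3459^6120=1803  3459^6121=14618  3459^6122=4703  3459^6123=10777
  3459^6124=5005  3459^6125=6086  3459^6126=6178  3459^6127=14047  3459^6128=10000
  3459^6129=7140  3459^6130=1551  3459^6131=132  3459^6132=13218  3459^6133=9615
Found 9615 at exponent 6133.

6133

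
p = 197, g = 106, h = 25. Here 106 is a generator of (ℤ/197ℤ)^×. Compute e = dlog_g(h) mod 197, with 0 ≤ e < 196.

134

Baby-step giant-step with m = ceil(sqrt(196)) = 14.
Baby table (106^j mod 197 for j=0..13):
  0:1  1:106  2:7  3:151  4:49  5:72  6:146  7:110
  8:37  9:179  10:62  11:71  12:40  13:103
Giant step factor: 106^(-14) ≡ 19 (mod 197).
Scan 25·19^i mod 197 for i = 0, 1, …:
  i=0: 25   i=1: 81   i=2: 160   i=3: 85
  i=4: 39   i=5: 150   i=6: 92   i=7: 172
  i=8: 116   i=9: 37
Match at i=9, j=8: e = 9·14 + 8 = 134.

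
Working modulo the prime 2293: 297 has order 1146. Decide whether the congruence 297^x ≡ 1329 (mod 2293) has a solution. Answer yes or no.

1329 ∈ ⟨297⟩ iff 1329^1146 ≡ 1 (mod 2293), since |⟨297⟩| = 1146.
1329^1146 mod 2293 = 2292.
Since 2292 ≠ 1, 1329 does not lie in the subgroup.

no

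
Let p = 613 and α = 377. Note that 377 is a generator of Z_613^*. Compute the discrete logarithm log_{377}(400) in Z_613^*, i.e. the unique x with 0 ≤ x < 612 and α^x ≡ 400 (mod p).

310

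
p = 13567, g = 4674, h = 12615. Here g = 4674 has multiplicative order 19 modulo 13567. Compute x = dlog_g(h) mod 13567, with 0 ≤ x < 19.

17

Successive powers of 4674 modulo 13567:
  4674^0=1  4674^1=4674  4674^2=3406  4674^3=5553  4674^4=1051  4674^5=1120
  4674^6=11585  4674^7=2393  4674^8=5674  4674^9=10358  4674^10=6236  4674^11=5148
  4674^12=7461  4674^13=5524  4674^14=1175  4674^15=10882  4674^16=13352  4674^17=12615
So 4674^17 ≡ 12615 (mod 13567), giving x = 17.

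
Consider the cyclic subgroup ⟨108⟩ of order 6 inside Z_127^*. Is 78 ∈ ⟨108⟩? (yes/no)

78 ∈ ⟨108⟩ iff 78^6 ≡ 1 (mod 127), since |⟨108⟩| = 6.
78^6 mod 127 = 50.
Since 50 ≠ 1, 78 does not lie in the subgroup.

no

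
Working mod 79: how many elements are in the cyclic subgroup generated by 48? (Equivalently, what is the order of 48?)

The order of 48 must divide p − 1 = 78 = 2 · 3 · 13.
Divisors: 1, 2, 3, 6, 13, 26, 39, 78.
Check each in increasing order: 48^1 ≡ 48;  48^2 ≡ 13;  48^3 ≡ 71;  48^6 ≡ 64;  48^13 ≡ 56;  48^26 ≡ 55;  48^39 ≡ 78;  48^78 ≡ 1.
Smallest exponent giving 1 is 78.

78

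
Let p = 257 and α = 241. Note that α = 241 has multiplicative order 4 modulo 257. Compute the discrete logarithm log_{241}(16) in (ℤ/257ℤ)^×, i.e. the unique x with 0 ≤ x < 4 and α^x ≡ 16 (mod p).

3

Successive powers of 241 modulo 257:
  241^0=1  241^1=241  241^2=256  241^3=16
So 241^3 ≡ 16 (mod 257), giving x = 3.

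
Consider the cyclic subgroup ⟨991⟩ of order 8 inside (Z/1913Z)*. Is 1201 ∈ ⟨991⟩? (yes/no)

⟨991⟩ has order 8; its elements mod 1913 are {1, 305, 712, 922, 991, 1201, 1608, 1912}.
1201 is in this set.

yes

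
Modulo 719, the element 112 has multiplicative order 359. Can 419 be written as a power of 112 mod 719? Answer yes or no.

no

419 ∈ ⟨112⟩ iff 419^359 ≡ 1 (mod 719), since |⟨112⟩| = 359.
419^359 mod 719 = 718.
Since 718 ≠ 1, 419 does not lie in the subgroup.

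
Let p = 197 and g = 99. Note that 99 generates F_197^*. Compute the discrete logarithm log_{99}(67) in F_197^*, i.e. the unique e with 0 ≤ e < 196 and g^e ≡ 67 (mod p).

Baby-step giant-step with m = ceil(sqrt(196)) = 14.
Baby table (99^j mod 197 for j=0..13):
  0:1  1:99  2:148  3:74  4:37  5:117  6:157  7:177
  8:187  9:192  10:96  11:48  12:24  13:12
Giant step factor: 99^(-14) ≡ 33 (mod 197).
Scan 67·33^i mod 197 for i = 0, 1, …:
  i=0: 67   i=1: 44   i=2: 73   i=3: 45
  i=4: 106   i=5: 149   i=6: 189   i=7: 130
  i=8: 153   i=9: 124   i=10: 152   i=11: 91
  i=12: 48
Match at i=12, j=11: e = 12·14 + 11 = 179.

179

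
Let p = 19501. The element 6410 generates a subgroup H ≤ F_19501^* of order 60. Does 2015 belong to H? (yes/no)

yes

2015 ∈ ⟨6410⟩ iff 2015^60 ≡ 1 (mod 19501), since |⟨6410⟩| = 60.
2015^60 mod 19501 = 1.
Since 1 = 1, 2015 lies in the subgroup.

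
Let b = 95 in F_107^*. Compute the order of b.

The order of 95 must divide p − 1 = 106 = 2 · 53.
Divisors: 1, 2, 53, 106.
Check each in increasing order: 95^1 ≡ 95;  95^2 ≡ 37;  95^53 ≡ 106;  95^106 ≡ 1.
Smallest exponent giving 1 is 106.

106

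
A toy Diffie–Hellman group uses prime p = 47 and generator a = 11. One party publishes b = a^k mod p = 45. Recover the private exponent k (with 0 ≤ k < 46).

Baby-step giant-step with m = ceil(sqrt(46)) = 7.
Baby table (11^j mod 47 for j=0..6):
  0:1  1:11  2:27  3:15  4:24  5:29  6:37
Giant step factor: 11^(-7) ≡ 44 (mod 47).
Scan 45·44^i mod 47 for i = 0, 1, …:
  i=0: 45   i=1: 6   i=2: 29
Match at i=2, j=5: k = 2·7 + 5 = 19.

19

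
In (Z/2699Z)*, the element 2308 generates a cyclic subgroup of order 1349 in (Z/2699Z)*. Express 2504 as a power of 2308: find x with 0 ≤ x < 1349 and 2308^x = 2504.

264

Baby-step giant-step with m = ceil(sqrt(1349)) = 37.
Baby table (2308^j mod 2699 for j=0..36):
  0:1  1:2308  2:1737  3:981  4:2386  5:928  6:1517  7:633
  8:805  9:1028  10:203  11:1597  12:1741  13:2116  14:1237  15:2153
  16:265  17:1646  18:1475  19:861  20:724  21:311  22:2553  23:407
  24:104  25:2520  26:2514  27:2161  28:2535  29:2047  30:1226  31:1056
  32:51  33:1651  34:2219  35:1449  36:231
Giant step factor: 2308^(-37) ≡ 2374 (mod 2699).
Scan 2504·2374^i mod 2699 for i = 0, 1, …:
  i=0: 2504   i=1: 1298   i=2: 1893   i=3: 147
  i=4: 807   i=5: 2227   i=6: 2256   i=7: 928
Match at i=7, j=5: x = 7·37 + 5 = 264.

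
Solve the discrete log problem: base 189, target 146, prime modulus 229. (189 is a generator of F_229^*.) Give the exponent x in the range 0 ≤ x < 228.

98

Baby-step giant-step with m = ceil(sqrt(228)) = 16.
Baby table (189^j mod 229 for j=0..15):
  0:1  1:189  2:226  3:120  4:9  5:98  6:202  7:164
  8:81  9:195  10:215  11:102  12:42  13:152  14:103  15:2
Giant step factor: 189^(-16) ≡ 83 (mod 229).
Scan 146·83^i mod 229 for i = 0, 1, …:
  i=0: 146   i=1: 210   i=2: 26   i=3: 97
  i=4: 36   i=5: 11   i=6: 226
Match at i=6, j=2: x = 6·16 + 2 = 98.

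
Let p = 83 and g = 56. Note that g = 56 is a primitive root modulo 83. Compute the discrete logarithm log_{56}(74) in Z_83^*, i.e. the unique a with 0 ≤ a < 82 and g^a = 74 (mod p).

Baby-step giant-step with m = ceil(sqrt(82)) = 10.
Baby table (56^j mod 83 for j=0..9):
  0:1  1:56  2:65  3:71  4:75  5:50  6:61  7:13
  8:64  9:15
Giant step factor: 56^(-10) ≡ 25 (mod 83).
Scan 74·25^i mod 83 for i = 0, 1, …:
  i=0: 74   i=1: 24   i=2: 19   i=3: 60
  i=4: 6   i=5: 67   i=6: 15
Match at i=6, j=9: a = 6·10 + 9 = 69.

69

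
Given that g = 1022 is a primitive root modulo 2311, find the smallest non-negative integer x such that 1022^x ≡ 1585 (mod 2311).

820

Baby-step giant-step with m = ceil(sqrt(2310)) = 49.
Baby table (1022^j mod 2311 for j=0..48):
  0:1  1:1022  2:2223  3:193  4:811  5:1504  6:273  7:1686
  8:1397  9:1847  10:1858  11:1545  12:577  13:389  14:66  15:433
  16:1125  17:1183  18:373  19:2202  20:1841  21:348  22:2073  23:1730
  24:145  25:286  26:1106  27:253  28:2045  29:846  30:298  31:1815
  32:1508  33:2050  34:1334  35:2169  36:469  37:941  38:326  39:388
  40:1355  41:521  42:932  43:372  44:1180  45:1929  46:155  47:1262
  48:226
Giant step factor: 1022^(-49) ≡ 993 (mod 2311).
Scan 1585·993^i mod 2311 for i = 0, 1, …:
  i=0: 1585   i=1: 114   i=2: 2274   i=3: 235
  i=4: 2255   i=5: 2167   i=6: 290   i=7: 1406
  i=8: 314   i=9: 2128     …   i=15: 54
  i=16: 469
Match at i=16, j=36: x = 16·49 + 36 = 820.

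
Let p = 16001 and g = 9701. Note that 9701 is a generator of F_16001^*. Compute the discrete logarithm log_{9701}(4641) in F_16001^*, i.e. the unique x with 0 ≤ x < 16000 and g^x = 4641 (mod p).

2213

Baby-step giant-step with m = ceil(sqrt(16000)) = 127.
Baby table (9701^j mod 16001 for j=0..126):
  0:1  1:9701  2:7520  3:2961  4:2866  5:9329  6:14974  7:5696
  8:5443  9:15244  10:802  11:3716  12:14664  13:6574  14:10389  15:9391
  16:8398  17:7907  18:13014  19:924  20:3164  21:4046  22:15794  23:8019
  24:11458  25:11112  26:14776  27:5018  28:4576  29:5002  30:9370  31:12690
  32:9997  33:14837  34:4742  35:15268  36:9612  37:8185  38:5723  39:11354
  40:10271  41:744  42:1093  43:10531  44:10847  45:4171  46:12343  47:3960
  48:13560  49:1339  50:12828  51:4651  52:12532  53:13335  54:10751  55:933
  56:10468  57:7722  58:10441  59:1811  60:15414  61:1869  62:2036  63:6002
  64:13764  65:12220  66:10812  67:657  68:5159  69:12332  70:9256  71:10845
  72:770  73:13304  74:14039  75:7828  76:14683  77:14882  78:9260  79:1646
  80:14849  81:9147  82:9502  83:13142  84:10575  85:5664  86:15031  87:14619
  88:2056  89:8010  90:4154  91:7436  92:4128  93:11226  94:620  95:14245
  96:6109  97:11706  98:809  99:7619  100:3300  101:11300  102:14450  103:10690
  104:1209  105:15777  106:3112  107:11626  108:8778  109:14057  110:6435  111:6034
  112:4176  113:12845  114:9558  115:12364  116:15669  117:11470  118:15517  119:9010
  120:8548  121:6966  122:4943  123:13047  124:1037  125:11309  126:5753
Giant step factor: 9701^(-127) ≡ 4218 (mod 16001).
Scan 4641·4218^i mod 16001 for i = 0, 1, …:
  i=0: 4641   i=1: 6515   i=2: 6553   i=3: 6827
  i=4: 10487   i=5: 7402   i=6: 3685   i=7: 6359
  i=8: 4586   i=9: 14540     …   i=16: 7214
  i=17: 10751
Match at i=17, j=54: x = 17·127 + 54 = 2213.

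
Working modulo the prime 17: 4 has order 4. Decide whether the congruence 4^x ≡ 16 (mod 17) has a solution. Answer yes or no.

⟨4⟩ has order 4; its elements mod 17 are {1, 4, 13, 16}.
16 is in this set.

yes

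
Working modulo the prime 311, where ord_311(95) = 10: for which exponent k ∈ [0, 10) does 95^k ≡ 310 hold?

5

Successive powers of 95 modulo 311:
  95^0=1  95^1=95  95^2=6  95^3=259  95^4=36  95^5=310
So 95^5 ≡ 310 (mod 311), giving k = 5.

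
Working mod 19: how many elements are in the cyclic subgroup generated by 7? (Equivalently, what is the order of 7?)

3

The order of 7 must divide p − 1 = 18 = 2 · 3^2.
Divisors: 1, 2, 3, 6, 9, 18.
Check each in increasing order: 7^1 ≡ 7;  7^2 ≡ 11;  7^3 ≡ 1.
Smallest exponent giving 1 is 3.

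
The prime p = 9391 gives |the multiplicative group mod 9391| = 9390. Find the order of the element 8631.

313

The order of 8631 must divide p − 1 = 9390 = 2 · 3 · 5 · 313.
Divisors: 1, 2, 3, 5, 6, 10, 15, 30, 313, 626, 939, 1565, 1878, 3130, 4695, 9390.
Check each in increasing order: 8631^1 ≡ 8631;  8631^2 ≡ 4749;  8631^3 ≡ 6295;  8631^5 ≡ 3402;  8631^6 ≡ 6396;  8631^10 ≡ 3892;  8631^15 ≡ 8665;  8631^30 ≡ 1180;  8631^313 ≡ 1.
Smallest exponent giving 1 is 313.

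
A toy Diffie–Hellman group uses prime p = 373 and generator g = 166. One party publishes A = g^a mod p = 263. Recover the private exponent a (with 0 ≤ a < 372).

Successive powers of 166 modulo 373:
  166^0=1  166^1=166  166^2=327  166^3=197  166^4=251  166^5=263
So 166^5 ≡ 263 (mod 373), giving a = 5.

5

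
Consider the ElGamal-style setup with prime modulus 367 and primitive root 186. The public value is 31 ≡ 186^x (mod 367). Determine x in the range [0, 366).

Baby-step giant-step with m = ceil(sqrt(366)) = 20.
Baby table (186^j mod 367 for j=0..19):
  0:1  1:186  2:98  3:245  4:62  5:155  6:204  7:143
  8:174  9:68  10:170  11:58  12:145  13:179  14:264  15:293
  16:182  17:88  18:220  19:183
Giant step factor: 186^(-20) ≡ 146 (mod 367).
Scan 31·146^i mod 367 for i = 0, 1, …:
  i=0: 31   i=1: 122   i=2: 196   i=3: 357
  i=4: 8   i=5: 67   i=6: 240   i=7: 175
  i=8: 227   i=9: 112   i=10: 204
Match at i=10, j=6: x = 10·20 + 6 = 206.

206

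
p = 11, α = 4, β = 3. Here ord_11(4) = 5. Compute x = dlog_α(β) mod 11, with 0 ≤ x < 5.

4

Successive powers of 4 modulo 11:
  4^0=1  4^1=4  4^2=5  4^3=9  4^4=3
So 4^4 ≡ 3 (mod 11), giving x = 4.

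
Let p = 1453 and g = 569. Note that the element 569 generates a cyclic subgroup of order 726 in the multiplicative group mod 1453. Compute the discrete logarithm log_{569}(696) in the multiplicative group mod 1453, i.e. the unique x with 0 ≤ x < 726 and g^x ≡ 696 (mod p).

Baby-step giant-step with m = ceil(sqrt(726)) = 27.
Baby table (569^j mod 1453 for j=0..26):
  0:1  1:569  2:1195  3:1404  4:1179  5:1018  6:948  7:349
  8:973  9:44  10:335  11:272  12:750  13:1021  14:1202  15:1028
  16:826  17:675  18:483  19:210  20:344  21:1034  22:1334  23:580
  24:189  25:19  26:640
Giant step factor: 569^(-27) ≡ 388 (mod 1453).
Scan 696·388^i mod 1453 for i = 0, 1, …:
  i=0: 696   i=1: 1243   i=2: 1341   i=3: 134
  i=4: 1137   i=5: 897   i=6: 769   i=7: 507
  i=8: 561   i=9: 1171     …   i=14: 576
  i=15: 1179
Match at i=15, j=4: x = 15·27 + 4 = 409.

409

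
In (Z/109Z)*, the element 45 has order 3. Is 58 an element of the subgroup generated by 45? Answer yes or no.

no

58 ∈ ⟨45⟩ iff 58^3 ≡ 1 (mod 109), since |⟨45⟩| = 3.
58^3 mod 109 = 2.
Since 2 ≠ 1, 58 does not lie in the subgroup.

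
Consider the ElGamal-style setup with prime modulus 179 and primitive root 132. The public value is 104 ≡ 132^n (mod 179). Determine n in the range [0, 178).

159

Baby-step giant-step with m = ceil(sqrt(178)) = 14.
Baby table (132^j mod 179 for j=0..13):
  0:1  1:132  2:61  3:176  4:141  5:175  6:9  7:114
  8:12  9:152  10:16  11:143  12:81  13:131
Giant step factor: 132^(-14) ≡ 121 (mod 179).
Scan 104·121^i mod 179 for i = 0, 1, …:
  i=0: 104   i=1: 54   i=2: 90   i=3: 150
  i=4: 71   i=5: 178   i=6: 58   i=7: 37
  i=8: 2   i=9: 63   i=10: 105   i=11: 175
Match at i=11, j=5: n = 11·14 + 5 = 159.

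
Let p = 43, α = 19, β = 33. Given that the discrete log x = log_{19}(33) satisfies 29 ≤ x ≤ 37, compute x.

Compute 19^29 mod 43 = 28, then multiply by 19 repeatedly:
  19^29=28  19^30=16  19^31=3  19^32=14  19^33=8
  19^34=23  19^35=7  19^36=4  19^37=33
Found 33 at exponent 37.

37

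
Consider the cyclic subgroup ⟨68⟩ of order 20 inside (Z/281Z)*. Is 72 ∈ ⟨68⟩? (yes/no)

⟨68⟩ has order 20; its elements mod 281 are {1, 7, 40, 49, 53, 62, 68, 86, 90, 128, 153, 191, 195, 213, 219, 228, 232, 241, 274, 280}.
72 is not in this set.

no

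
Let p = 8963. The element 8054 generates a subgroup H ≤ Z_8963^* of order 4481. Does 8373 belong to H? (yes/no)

no

8373 ∈ ⟨8054⟩ iff 8373^4481 ≡ 1 (mod 8963), since |⟨8054⟩| = 4481.
8373^4481 mod 8963 = 8962.
Since 8962 ≠ 1, 8373 does not lie in the subgroup.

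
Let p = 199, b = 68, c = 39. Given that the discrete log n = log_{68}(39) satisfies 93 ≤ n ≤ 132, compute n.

Compute 68^93 mod 199 = 76, then multiply by 68 repeatedly:
  68^93=76  68^94=193  68^95=189  68^96=116  68^97=127
  68^98=79  68^99=198  68^100=131  68^101=152  68^102=187
  68^103=179  68^104=33  68^105=55  68^106=158  68^107=197
  68^108=63  68^109=105  68^110=175  68^111=159  68^112=66
  68^113=110  68^114=117  68^115=195  68^116=126  68^117=11
  68^118=151  68^119=119  68^120=132  68^121=21  68^122=35
  68^123=191  68^124=53  68^125=22  68^126=103  68^127=39
Found 39 at exponent 127.

127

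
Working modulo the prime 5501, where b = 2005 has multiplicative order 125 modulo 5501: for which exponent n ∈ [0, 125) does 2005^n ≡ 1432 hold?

29

Baby-step giant-step with m = ceil(sqrt(125)) = 12.
Baby table (2005^j mod 5501 for j=0..11):
  0:1  1:2005  2:4295  3:2410  4:2172  5:3569  6:4545  7:3069
  8:3227  9:959  10:2946  11:4157
Giant step factor: 2005^(-12) ≡ 4708 (mod 5501).
Scan 1432·4708^i mod 5501 for i = 0, 1, …:
  i=0: 1432   i=1: 3131   i=2: 3569
Match at i=2, j=5: n = 2·12 + 5 = 29.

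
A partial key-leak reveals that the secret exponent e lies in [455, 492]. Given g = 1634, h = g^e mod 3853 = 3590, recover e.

Compute 1634^455 mod 3853 = 2496, then multiply by 1634 repeatedly:
  1634^455=2496  1634^456=1990  1634^457=3581  1634^458=2500  1634^459=820
  1634^460=2889  1634^461=701  1634^462=1093  1634^463=2023  1634^464=3561
  1634^465=644  1634^466=427  1634^467=325  1634^468=3189  1634^469=1570
  1634^470=3135  1634^471=1953  1634^472=918  1634^473=1195  1634^474=3012
  1634^475=1327  1634^476=2932  1634^477=1609  1634^478=1360  1634^479=2912
  1634^480=3606  1634^481=967  1634^482=348  1634^483=2241  1634^484=1444
  1634^485=1460  1634^486=633  1634^487=1718  1634^488=2228  1634^489=3320
  1634^490=3709  1634^491=3590
Found 3590 at exponent 491.

491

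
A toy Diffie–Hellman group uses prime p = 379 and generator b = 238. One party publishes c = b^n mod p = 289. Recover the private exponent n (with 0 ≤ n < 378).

284

Baby-step giant-step with m = ceil(sqrt(378)) = 20.
Baby table (238^j mod 379 for j=0..19):
  0:1  1:238  2:173  3:242  4:367  5:176  6:198  7:128
  8:144  9:162  10:277  11:359  12:167  13:330  14:87  15:240
  16:270  17:209  18:93  19:152
Giant step factor: 238^(-20) ≡ 297 (mod 379).
Scan 289·297^i mod 379 for i = 0, 1, …:
  i=0: 289   i=1: 179   i=2: 103   i=3: 271
  i=4: 139   i=5: 351   i=6: 22   i=7: 91
  i=8: 118   i=9: 178     …   i=13: 222
  i=14: 367
Match at i=14, j=4: n = 14·20 + 4 = 284.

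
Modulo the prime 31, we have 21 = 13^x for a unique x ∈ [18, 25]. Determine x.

Compute 13^18 mod 31 = 4, then multiply by 13 repeatedly:
  13^18=4  13^19=21
Found 21 at exponent 19.

19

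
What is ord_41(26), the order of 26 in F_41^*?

40

The order of 26 must divide p − 1 = 40 = 2^3 · 5.
Divisors: 1, 2, 4, 5, 8, 10, 20, 40.
Check each in increasing order: 26^1 ≡ 26;  26^2 ≡ 20;  26^4 ≡ 31;  26^5 ≡ 27;  26^8 ≡ 18;  26^10 ≡ 32;  26^20 ≡ 40;  26^40 ≡ 1.
Smallest exponent giving 1 is 40.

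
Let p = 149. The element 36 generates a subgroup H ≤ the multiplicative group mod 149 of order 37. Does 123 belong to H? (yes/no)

yes

123 ∈ ⟨36⟩ iff 123^37 ≡ 1 (mod 149), since |⟨36⟩| = 37.
123^37 mod 149 = 1.
Since 1 = 1, 123 lies in the subgroup.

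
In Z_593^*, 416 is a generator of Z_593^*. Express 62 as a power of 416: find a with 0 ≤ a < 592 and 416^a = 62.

224

Baby-step giant-step with m = ceil(sqrt(592)) = 25.
Baby table (416^j mod 593 for j=0..24):
  0:1  1:416  2:493  3:503  4:512  5:105  6:391  7:174
  8:38  9:390  10:351  11:138  12:480  13:432  14:33  15:89
  16:258  17:588  18:292  19:500  20:450  21:405  22:68  23:417
  24:316
Giant step factor: 416^(-25) ≡ 490 (mod 593).
Scan 62·490^i mod 593 for i = 0, 1, …:
  i=0: 62   i=1: 137   i=2: 121   i=3: 583
  i=4: 437   i=5: 57   i=6: 59   i=7: 446
  i=8: 316
Match at i=8, j=24: a = 8·25 + 24 = 224.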